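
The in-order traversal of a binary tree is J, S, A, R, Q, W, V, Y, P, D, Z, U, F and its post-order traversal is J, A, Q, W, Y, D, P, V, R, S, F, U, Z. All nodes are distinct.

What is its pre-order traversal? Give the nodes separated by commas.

The last element of post-order is the root; it splits in-order into left and right subtrees.
Root Z: left subtree has 10 nodes {J, S, A, R, Q, W, V, Y, P, D}, right has 2 {U, F}.
  Root S: left subtree has 1 node {J}, right has 8 {A, R, Q, W, V, Y, P, D}.
    Root R: left subtree has 1 node {A}, right has 6 {Q, W, V, Y, P, D}.
      Root V: left subtree has 2 nodes {Q, W}, right has 3 {Y, P, D}.
        Root W: left subtree has 1 node {Q}, right has 0 { }.
        Root P: left subtree has 1 node {Y}, right has 1 {D}.
  Root U: left subtree has 0 nodes { }, right has 1 {F}.

Z, S, J, R, A, V, W, Q, P, Y, D, U, F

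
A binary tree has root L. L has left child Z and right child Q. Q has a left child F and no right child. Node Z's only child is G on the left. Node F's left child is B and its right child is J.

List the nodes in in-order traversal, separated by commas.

G, Z, L, B, F, J, Q

In-order visits the left subtree, then the node, then the right subtree.
At L: go left to Z.
  At Z: go left to G.
    G is a leaf — visit G.
  Visit Z.
  At Z: no right child.
Visit L.
At L: go right to Q.
  At Q: go left to F.
    At F: go left to B.
      B is a leaf — visit B.
    Visit F.
    At F: go right to J.
      J is a leaf — visit J.
  Visit Q.
  At Q: no right child.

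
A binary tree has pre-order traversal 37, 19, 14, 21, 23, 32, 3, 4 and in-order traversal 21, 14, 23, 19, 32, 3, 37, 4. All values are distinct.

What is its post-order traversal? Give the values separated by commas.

The first element of pre-order is the root; it splits in-order into left and right subtrees.
Root 37: left subtree has 6 nodes {21, 14, 23, 19, 32, 3}, right has 1 {4}.
  Root 19: left subtree has 3 nodes {21, 14, 23}, right has 2 {32, 3}.
    Root 14: left subtree has 1 node {21}, right has 1 {23}.
    Root 32: left subtree has 0 nodes { }, right has 1 {3}.

21, 23, 14, 3, 32, 19, 4, 37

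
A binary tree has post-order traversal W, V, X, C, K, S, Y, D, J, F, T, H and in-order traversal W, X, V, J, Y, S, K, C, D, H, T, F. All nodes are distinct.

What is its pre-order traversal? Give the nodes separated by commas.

The last element of post-order is the root; it splits in-order into left and right subtrees.
Root H: left subtree has 9 nodes {W, X, V, J, Y, S, K, C, D}, right has 2 {T, F}.
  Root J: left subtree has 3 nodes {W, X, V}, right has 5 {Y, S, K, C, D}.
    Root X: left subtree has 1 node {W}, right has 1 {V}.
    Root D: left subtree has 4 nodes {Y, S, K, C}, right has 0 { }.
      Root Y: left subtree has 0 nodes { }, right has 3 {S, K, C}.
        Root S: left subtree has 0 nodes { }, right has 2 {K, C}.
          Root K: left subtree has 0 nodes { }, right has 1 {C}.
  Root T: left subtree has 0 nodes { }, right has 1 {F}.

H, J, X, W, V, D, Y, S, K, C, T, F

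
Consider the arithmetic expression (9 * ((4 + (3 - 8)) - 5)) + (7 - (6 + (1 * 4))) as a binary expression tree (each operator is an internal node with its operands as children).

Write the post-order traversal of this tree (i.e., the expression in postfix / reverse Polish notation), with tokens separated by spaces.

Post-order on an expression tree gives postfix notation: for each operator, emit left operand, right operand, then the operator.

9 4 3 8 - + 5 - * 7 6 1 4 * + - +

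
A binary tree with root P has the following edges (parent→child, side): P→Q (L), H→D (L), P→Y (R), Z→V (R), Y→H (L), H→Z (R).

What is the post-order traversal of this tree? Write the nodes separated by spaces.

Post-order visits the left subtree, then the right subtree, then the node.
At P: go left to Q.
  Q is a leaf — visit Q.
At P: go right to Y.
  At Y: go left to H.
    At H: go left to D.
      D is a leaf — visit D.
    At H: go right to Z.
      At Z: no left child.
      At Z: go right to V.
        V is a leaf — visit V.
      Visit Z.
    Visit H.
  At Y: no right child.
  Visit Y.
Visit P.

Q D V Z H Y P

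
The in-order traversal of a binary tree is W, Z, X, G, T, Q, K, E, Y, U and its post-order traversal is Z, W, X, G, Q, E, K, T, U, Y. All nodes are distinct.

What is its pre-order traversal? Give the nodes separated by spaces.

The last element of post-order is the root; it splits in-order into left and right subtrees.
Root Y: left subtree has 8 nodes {W, Z, X, G, T, Q, K, E}, right has 1 {U}.
  Root T: left subtree has 4 nodes {W, Z, X, G}, right has 3 {Q, K, E}.
    Root G: left subtree has 3 nodes {W, Z, X}, right has 0 { }.
      Root X: left subtree has 2 nodes {W, Z}, right has 0 { }.
        Root W: left subtree has 0 nodes { }, right has 1 {Z}.
    Root K: left subtree has 1 node {Q}, right has 1 {E}.

Y T G X W Z K Q E U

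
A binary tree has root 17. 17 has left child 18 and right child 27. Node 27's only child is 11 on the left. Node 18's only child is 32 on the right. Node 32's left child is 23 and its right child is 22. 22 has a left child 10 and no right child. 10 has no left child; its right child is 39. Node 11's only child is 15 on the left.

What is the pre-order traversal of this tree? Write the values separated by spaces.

Pre-order visits the node, then its left subtree, then its right subtree.
Visit 17.
At 17: go left to 18.
  Visit 18.
  At 18: no left child.
  At 18: go right to 32.
    Visit 32.
    At 32: go left to 23.
      23 is a leaf — visit 23.
    At 32: go right to 22.
      Visit 22.
      At 22: go left to 10.
        Visit 10.
        At 10: no left child.
        At 10: go right to 39.
          39 is a leaf — visit 39.
      At 22: no right child.
At 17: go right to 27.
  Visit 27.
  At 27: go left to 11.
    Visit 11.
    At 11: go left to 15.
      15 is a leaf — visit 15.
    At 11: no right child.
  At 27: no right child.

17 18 32 23 22 10 39 27 11 15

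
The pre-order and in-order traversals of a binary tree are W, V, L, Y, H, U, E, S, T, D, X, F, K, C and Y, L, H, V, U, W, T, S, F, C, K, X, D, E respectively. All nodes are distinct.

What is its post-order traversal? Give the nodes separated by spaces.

Y H L U V T C K F X D S E W

The first element of pre-order is the root; it splits in-order into left and right subtrees.
Root W: left subtree has 5 nodes {Y, L, H, V, U}, right has 8 {T, S, F, C, K, X, D, E}.
  Root V: left subtree has 3 nodes {Y, L, H}, right has 1 {U}.
    Root L: left subtree has 1 node {Y}, right has 1 {H}.
  Root E: left subtree has 7 nodes {T, S, F, C, K, X, D}, right has 0 { }.
    Root S: left subtree has 1 node {T}, right has 5 {F, C, K, X, D}.
      Root D: left subtree has 4 nodes {F, C, K, X}, right has 0 { }.
        Root X: left subtree has 3 nodes {F, C, K}, right has 0 { }.
          Root F: left subtree has 0 nodes { }, right has 2 {C, K}.
            Root K: left subtree has 1 node {C}, right has 0 { }.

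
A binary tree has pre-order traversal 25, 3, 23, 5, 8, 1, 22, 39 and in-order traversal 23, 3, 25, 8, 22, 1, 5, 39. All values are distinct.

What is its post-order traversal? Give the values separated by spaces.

The first element of pre-order is the root; it splits in-order into left and right subtrees.
Root 25: left subtree has 2 nodes {23, 3}, right has 5 {8, 22, 1, 5, 39}.
  Root 3: left subtree has 1 node {23}, right has 0 { }.
  Root 5: left subtree has 3 nodes {8, 22, 1}, right has 1 {39}.
    Root 8: left subtree has 0 nodes { }, right has 2 {22, 1}.
      Root 1: left subtree has 1 node {22}, right has 0 { }.

23 3 22 1 8 39 5 25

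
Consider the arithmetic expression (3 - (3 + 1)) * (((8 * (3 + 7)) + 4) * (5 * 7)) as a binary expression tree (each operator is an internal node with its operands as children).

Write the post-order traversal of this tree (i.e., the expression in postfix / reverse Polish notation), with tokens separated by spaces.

3 3 1 + - 8 3 7 + * 4 + 5 7 * * *

Post-order on an expression tree gives postfix notation: for each operator, emit left operand, right operand, then the operator.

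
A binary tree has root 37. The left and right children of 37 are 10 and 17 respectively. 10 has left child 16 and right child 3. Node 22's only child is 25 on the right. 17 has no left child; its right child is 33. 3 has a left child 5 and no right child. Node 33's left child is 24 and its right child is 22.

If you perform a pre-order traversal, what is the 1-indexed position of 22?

9

Pre-order visits the node, then its left subtree, then its right subtree.
Visit 37.
At 37: go left to 10.
  Visit 10.
  At 10: go left to 16.
    16 is a leaf — visit 16.
  At 10: go right to 3.
    Visit 3.
    At 3: go left to 5.
      5 is a leaf — visit 5.
    At 3: no right child.
At 37: go right to 17.
  Visit 17.
  At 17: no left child.
  At 17: go right to 33.
    Visit 33.
    At 33: go left to 24.
      24 is a leaf — visit 24.
    At 33: go right to 22.
      Visit 22.
      At 22: no left child.
      At 22: go right to 25.
        25 is a leaf — visit 25.
Full pre-order sequence: 37, 10, 16, 3, 5, 17, 33, 24, 22, 25.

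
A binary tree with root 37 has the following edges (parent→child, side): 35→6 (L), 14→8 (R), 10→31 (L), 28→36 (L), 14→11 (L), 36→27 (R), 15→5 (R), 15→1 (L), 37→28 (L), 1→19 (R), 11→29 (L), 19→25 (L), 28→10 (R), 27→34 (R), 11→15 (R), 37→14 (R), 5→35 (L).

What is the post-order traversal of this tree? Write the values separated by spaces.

Post-order visits the left subtree, then the right subtree, then the node.
At 37: go left to 28.
  At 28: go left to 36.
    At 36: no left child.
    At 36: go right to 27.
      At 27: no left child.
      At 27: go right to 34.
        34 is a leaf — visit 34.
      Visit 27.
    Visit 36.
  At 28: go right to 10.
    At 10: go left to 31.
      31 is a leaf — visit 31.
    At 10: no right child.
    Visit 10.
  Visit 28.
At 37: go right to 14.
  At 14: go left to 11.
    At 11: go left to 29.
      29 is a leaf — visit 29.
    At 11: go right to 15.
      At 15: go left to 1.
        At 1: no left child.
        At 1: go right to 19.
          At 19: go left to 25.
            25 is a leaf — visit 25.
          At 19: no right child.
          Visit 19.
        Visit 1.
      At 15: go right to 5.
        At 5: go left to 35.
          At 35: go left to 6.
            6 is a leaf — visit 6.
          At 35: no right child.
          Visit 35.
        At 5: no right child.
        Visit 5.
      Visit 15.
    Visit 11.
  At 14: go right to 8.
    8 is a leaf — visit 8.
  Visit 14.
Visit 37.

34 27 36 31 10 28 29 25 19 1 6 35 5 15 11 8 14 37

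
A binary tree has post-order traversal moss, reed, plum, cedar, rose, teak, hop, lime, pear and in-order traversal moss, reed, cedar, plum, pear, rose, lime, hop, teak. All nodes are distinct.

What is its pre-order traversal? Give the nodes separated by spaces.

pear cedar reed moss plum lime rose hop teak

The last element of post-order is the root; it splits in-order into left and right subtrees.
Root pear: left subtree has 4 nodes {moss, reed, cedar, plum}, right has 4 {rose, lime, hop, teak}.
  Root cedar: left subtree has 2 nodes {moss, reed}, right has 1 {plum}.
    Root reed: left subtree has 1 node {moss}, right has 0 { }.
  Root lime: left subtree has 1 node {rose}, right has 2 {hop, teak}.
    Root hop: left subtree has 0 nodes { }, right has 1 {teak}.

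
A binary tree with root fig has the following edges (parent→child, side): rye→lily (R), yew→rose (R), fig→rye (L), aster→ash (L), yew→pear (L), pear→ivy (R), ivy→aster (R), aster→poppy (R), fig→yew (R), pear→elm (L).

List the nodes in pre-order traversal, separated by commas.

fig, rye, lily, yew, pear, elm, ivy, aster, ash, poppy, rose

Pre-order visits the node, then its left subtree, then its right subtree.
Visit fig.
At fig: go left to rye.
  Visit rye.
  At rye: no left child.
  At rye: go right to lily.
    lily is a leaf — visit lily.
At fig: go right to yew.
  Visit yew.
  At yew: go left to pear.
    Visit pear.
    At pear: go left to elm.
      elm is a leaf — visit elm.
    At pear: go right to ivy.
      Visit ivy.
      At ivy: no left child.
      At ivy: go right to aster.
        Visit aster.
        At aster: go left to ash.
          ash is a leaf — visit ash.
        At aster: go right to poppy.
          poppy is a leaf — visit poppy.
  At yew: go right to rose.
    rose is a leaf — visit rose.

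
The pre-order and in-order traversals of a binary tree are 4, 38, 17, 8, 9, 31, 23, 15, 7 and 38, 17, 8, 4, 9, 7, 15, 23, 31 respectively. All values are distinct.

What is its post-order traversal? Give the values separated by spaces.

8 17 38 7 15 23 31 9 4

The first element of pre-order is the root; it splits in-order into left and right subtrees.
Root 4: left subtree has 3 nodes {38, 17, 8}, right has 5 {9, 7, 15, 23, 31}.
  Root 38: left subtree has 0 nodes { }, right has 2 {17, 8}.
    Root 17: left subtree has 0 nodes { }, right has 1 {8}.
  Root 9: left subtree has 0 nodes { }, right has 4 {7, 15, 23, 31}.
    Root 31: left subtree has 3 nodes {7, 15, 23}, right has 0 { }.
      Root 23: left subtree has 2 nodes {7, 15}, right has 0 { }.
        Root 15: left subtree has 1 node {7}, right has 0 { }.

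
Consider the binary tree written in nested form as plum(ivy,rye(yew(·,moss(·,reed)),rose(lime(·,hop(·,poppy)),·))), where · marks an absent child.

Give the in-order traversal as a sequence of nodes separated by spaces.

ivy plum yew moss reed rye lime hop poppy rose

In-order visits the left subtree, then the node, then the right subtree.
At plum: go left to ivy.
  ivy is a leaf — visit ivy.
Visit plum.
At plum: go right to rye.
  At rye: go left to yew.
    At yew: no left child.
    Visit yew.
    At yew: go right to moss.
      At moss: no left child.
      Visit moss.
      At moss: go right to reed.
        reed is a leaf — visit reed.
  Visit rye.
  At rye: go right to rose.
    At rose: go left to lime.
      At lime: no left child.
      Visit lime.
      At lime: go right to hop.
        At hop: no left child.
        Visit hop.
        At hop: go right to poppy.
          poppy is a leaf — visit poppy.
    Visit rose.
    At rose: no right child.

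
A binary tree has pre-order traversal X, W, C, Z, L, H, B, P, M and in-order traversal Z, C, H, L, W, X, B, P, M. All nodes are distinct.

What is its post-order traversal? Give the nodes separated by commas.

Z, H, L, C, W, M, P, B, X

The first element of pre-order is the root; it splits in-order into left and right subtrees.
Root X: left subtree has 5 nodes {Z, C, H, L, W}, right has 3 {B, P, M}.
  Root W: left subtree has 4 nodes {Z, C, H, L}, right has 0 { }.
    Root C: left subtree has 1 node {Z}, right has 2 {H, L}.
      Root L: left subtree has 1 node {H}, right has 0 { }.
  Root B: left subtree has 0 nodes { }, right has 2 {P, M}.
    Root P: left subtree has 0 nodes { }, right has 1 {M}.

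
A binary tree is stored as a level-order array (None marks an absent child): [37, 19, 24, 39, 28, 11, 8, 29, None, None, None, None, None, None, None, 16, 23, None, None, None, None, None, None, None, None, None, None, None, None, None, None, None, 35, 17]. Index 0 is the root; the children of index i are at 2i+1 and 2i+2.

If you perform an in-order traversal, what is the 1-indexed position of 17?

In-order visits the left subtree, then the node, then the right subtree.
At 37: go left to 19.
  At 19: go left to 39.
    At 39: go left to 29.
      At 29: go left to 16.
        At 16: no left child.
        Visit 16.
        At 16: go right to 35.
          35 is a leaf — visit 35.
      Visit 29.
      At 29: go right to 23.
        At 23: go left to 17.
          17 is a leaf — visit 17.
        Visit 23.
        At 23: no right child.
    Visit 39.
    At 39: no right child.
  Visit 19.
  At 19: go right to 28.
    28 is a leaf — visit 28.
Visit 37.
At 37: go right to 24.
  At 24: go left to 11.
    11 is a leaf — visit 11.
  Visit 24.
  At 24: go right to 8.
    8 is a leaf — visit 8.
Full in-order sequence: 16, 35, 29, 17, 23, 39, 19, 28, 37, 11, 24, 8.

4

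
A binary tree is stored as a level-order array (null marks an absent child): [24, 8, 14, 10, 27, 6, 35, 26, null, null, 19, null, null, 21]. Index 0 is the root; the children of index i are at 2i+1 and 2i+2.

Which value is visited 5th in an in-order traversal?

In-order visits the left subtree, then the node, then the right subtree.
At 24: go left to 8.
  At 8: go left to 10.
    At 10: go left to 26.
      26 is a leaf — visit 26.
    Visit 10.
    At 10: no right child.
  Visit 8.
  At 8: go right to 27.
    At 27: no left child.
    Visit 27.
    At 27: go right to 19.
      19 is a leaf — visit 19.
Visit 24.
At 24: go right to 14.
  At 14: go left to 6.
    6 is a leaf — visit 6.
  Visit 14.
  At 14: go right to 35.
    At 35: go left to 21.
      21 is a leaf — visit 21.
    Visit 35.
    At 35: no right child.
Full in-order sequence: 26, 10, 8, 27, 19, 24, 6, 14, 21, 35.

19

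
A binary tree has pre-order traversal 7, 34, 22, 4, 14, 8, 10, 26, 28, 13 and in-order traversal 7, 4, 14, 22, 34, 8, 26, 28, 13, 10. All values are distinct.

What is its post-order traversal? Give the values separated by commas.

The first element of pre-order is the root; it splits in-order into left and right subtrees.
Root 7: left subtree has 0 nodes { }, right has 9 {4, 14, 22, 34, 8, 26, 28, 13, 10}.
  Root 34: left subtree has 3 nodes {4, 14, 22}, right has 5 {8, 26, 28, 13, 10}.
    Root 22: left subtree has 2 nodes {4, 14}, right has 0 { }.
      Root 4: left subtree has 0 nodes { }, right has 1 {14}.
    Root 8: left subtree has 0 nodes { }, right has 4 {26, 28, 13, 10}.
      Root 10: left subtree has 3 nodes {26, 28, 13}, right has 0 { }.
        Root 26: left subtree has 0 nodes { }, right has 2 {28, 13}.
          Root 28: left subtree has 0 nodes { }, right has 1 {13}.

14, 4, 22, 13, 28, 26, 10, 8, 34, 7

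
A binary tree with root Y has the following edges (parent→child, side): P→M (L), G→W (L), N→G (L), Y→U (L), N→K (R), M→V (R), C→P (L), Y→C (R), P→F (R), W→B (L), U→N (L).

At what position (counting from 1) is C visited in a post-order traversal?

11

Post-order visits the left subtree, then the right subtree, then the node.
At Y: go left to U.
  At U: go left to N.
    At N: go left to G.
      At G: go left to W.
        At W: go left to B.
          B is a leaf — visit B.
        At W: no right child.
        Visit W.
      At G: no right child.
      Visit G.
    At N: go right to K.
      K is a leaf — visit K.
    Visit N.
  At U: no right child.
  Visit U.
At Y: go right to C.
  At C: go left to P.
    At P: go left to M.
      At M: no left child.
      At M: go right to V.
        V is a leaf — visit V.
      Visit M.
    At P: go right to F.
      F is a leaf — visit F.
    Visit P.
  At C: no right child.
  Visit C.
Visit Y.
Full post-order sequence: B, W, G, K, N, U, V, M, F, P, C, Y.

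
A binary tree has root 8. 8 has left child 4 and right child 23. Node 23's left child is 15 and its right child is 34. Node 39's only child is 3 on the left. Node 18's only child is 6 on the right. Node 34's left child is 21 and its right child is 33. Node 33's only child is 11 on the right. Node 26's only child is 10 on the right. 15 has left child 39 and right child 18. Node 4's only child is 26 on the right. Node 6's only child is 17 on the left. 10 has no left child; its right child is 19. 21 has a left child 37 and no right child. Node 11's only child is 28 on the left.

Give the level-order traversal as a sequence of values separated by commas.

Level-order visits nodes level by level from the root, left to right within each level.
Level 0: 8
Level 1: 4, 23
Level 2: 26, 15, 34
Level 3: 10, 39, 18, 21, 33
Level 4: 19, 3, 6, 37, 11
Level 5: 17, 28

8, 4, 23, 26, 15, 34, 10, 39, 18, 21, 33, 19, 3, 6, 37, 11, 17, 28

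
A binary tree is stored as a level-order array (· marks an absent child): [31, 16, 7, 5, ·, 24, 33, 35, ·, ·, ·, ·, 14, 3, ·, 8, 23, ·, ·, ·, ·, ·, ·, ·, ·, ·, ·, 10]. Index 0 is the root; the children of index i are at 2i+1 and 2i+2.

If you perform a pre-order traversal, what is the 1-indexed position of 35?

4

Pre-order visits the node, then its left subtree, then its right subtree.
Visit 31.
At 31: go left to 16.
  Visit 16.
  At 16: go left to 5.
    Visit 5.
    At 5: go left to 35.
      Visit 35.
      At 35: go left to 8.
        8 is a leaf — visit 8.
      At 35: go right to 23.
        23 is a leaf — visit 23.
    At 5: no right child.
  At 16: no right child.
At 31: go right to 7.
  Visit 7.
  At 7: go left to 24.
    Visit 24.
    At 24: no left child.
    At 24: go right to 14.
      14 is a leaf — visit 14.
  At 7: go right to 33.
    Visit 33.
    At 33: go left to 3.
      Visit 3.
      At 3: go left to 10.
        10 is a leaf — visit 10.
      At 3: no right child.
    At 33: no right child.
Full pre-order sequence: 31, 16, 5, 35, 8, 23, 7, 24, 14, 33, 3, 10.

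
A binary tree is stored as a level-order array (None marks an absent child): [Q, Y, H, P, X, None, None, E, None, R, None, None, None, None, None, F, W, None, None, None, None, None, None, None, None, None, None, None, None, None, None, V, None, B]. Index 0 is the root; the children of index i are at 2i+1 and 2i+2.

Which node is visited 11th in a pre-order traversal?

H

Pre-order visits the node, then its left subtree, then its right subtree.
Visit Q.
At Q: go left to Y.
  Visit Y.
  At Y: go left to P.
    Visit P.
    At P: go left to E.
      Visit E.
      At E: go left to F.
        Visit F.
        At F: go left to V.
          V is a leaf — visit V.
        At F: no right child.
      At E: go right to W.
        Visit W.
        At W: go left to B.
          B is a leaf — visit B.
        At W: no right child.
    At P: no right child.
  At Y: go right to X.
    Visit X.
    At X: go left to R.
      R is a leaf — visit R.
    At X: no right child.
At Q: go right to H.
  H is a leaf — visit H.
Full pre-order sequence: Q, Y, P, E, F, V, W, B, X, R, H.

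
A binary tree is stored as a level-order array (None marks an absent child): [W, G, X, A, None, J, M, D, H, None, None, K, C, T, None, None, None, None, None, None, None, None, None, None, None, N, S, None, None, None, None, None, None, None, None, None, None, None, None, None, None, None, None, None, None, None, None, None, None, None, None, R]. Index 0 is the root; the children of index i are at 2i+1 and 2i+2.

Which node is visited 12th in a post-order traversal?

M

Post-order visits the left subtree, then the right subtree, then the node.
At W: go left to G.
  At G: go left to A.
    At A: go left to D.
      D is a leaf — visit D.
    At A: go right to H.
      H is a leaf — visit H.
    Visit A.
  At G: no right child.
  Visit G.
At W: go right to X.
  At X: go left to J.
    At J: go left to K.
      K is a leaf — visit K.
    At J: go right to C.
      At C: go left to N.
        At N: go left to R.
          R is a leaf — visit R.
        At N: no right child.
        Visit N.
      At C: go right to S.
        S is a leaf — visit S.
      Visit C.
    Visit J.
  At X: go right to M.
    At M: go left to T.
      T is a leaf — visit T.
    At M: no right child.
    Visit M.
  Visit X.
Visit W.
Full post-order sequence: D, H, A, G, K, R, N, S, C, J, T, M, X, W.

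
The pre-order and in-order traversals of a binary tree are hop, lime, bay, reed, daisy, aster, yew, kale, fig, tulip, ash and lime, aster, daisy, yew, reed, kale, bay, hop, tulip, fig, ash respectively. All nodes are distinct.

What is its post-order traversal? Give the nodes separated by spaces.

aster yew daisy kale reed bay lime tulip ash fig hop

The first element of pre-order is the root; it splits in-order into left and right subtrees.
Root hop: left subtree has 7 nodes {lime, aster, daisy, yew, reed, kale, bay}, right has 3 {tulip, fig, ash}.
  Root lime: left subtree has 0 nodes { }, right has 6 {aster, daisy, yew, reed, kale, bay}.
    Root bay: left subtree has 5 nodes {aster, daisy, yew, reed, kale}, right has 0 { }.
      Root reed: left subtree has 3 nodes {aster, daisy, yew}, right has 1 {kale}.
        Root daisy: left subtree has 1 node {aster}, right has 1 {yew}.
  Root fig: left subtree has 1 node {tulip}, right has 1 {ash}.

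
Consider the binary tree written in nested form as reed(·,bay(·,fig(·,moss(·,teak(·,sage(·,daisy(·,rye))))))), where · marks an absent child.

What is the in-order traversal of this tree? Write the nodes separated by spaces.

reed bay fig moss teak sage daisy rye

In-order visits the left subtree, then the node, then the right subtree.
At reed: no left child.
Visit reed.
At reed: go right to bay.
  At bay: no left child.
  Visit bay.
  At bay: go right to fig.
    At fig: no left child.
    Visit fig.
    At fig: go right to moss.
      At moss: no left child.
      Visit moss.
      At moss: go right to teak.
        At teak: no left child.
        Visit teak.
        At teak: go right to sage.
          At sage: no left child.
          Visit sage.
          At sage: go right to daisy.
            At daisy: no left child.
            Visit daisy.
            At daisy: go right to rye.
              rye is a leaf — visit rye.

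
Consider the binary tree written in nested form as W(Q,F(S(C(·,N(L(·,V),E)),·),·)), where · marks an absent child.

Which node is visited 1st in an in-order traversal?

Q

In-order visits the left subtree, then the node, then the right subtree.
At W: go left to Q.
  Q is a leaf — visit Q.
Visit W.
At W: go right to F.
  At F: go left to S.
    At S: go left to C.
      At C: no left child.
      Visit C.
      At C: go right to N.
        At N: go left to L.
          At L: no left child.
          Visit L.
          At L: go right to V.
            V is a leaf — visit V.
        Visit N.
        At N: go right to E.
          E is a leaf — visit E.
    Visit S.
    At S: no right child.
  Visit F.
  At F: no right child.
Full in-order sequence: Q, W, C, L, V, N, E, S, F.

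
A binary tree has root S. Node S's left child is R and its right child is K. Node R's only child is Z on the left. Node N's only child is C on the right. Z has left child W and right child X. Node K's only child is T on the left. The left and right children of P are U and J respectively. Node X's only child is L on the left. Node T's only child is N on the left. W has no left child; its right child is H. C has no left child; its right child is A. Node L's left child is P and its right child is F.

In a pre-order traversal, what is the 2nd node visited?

R

Pre-order visits the node, then its left subtree, then its right subtree.
Visit S.
At S: go left to R.
  Visit R.
  At R: go left to Z.
    Visit Z.
    At Z: go left to W.
      Visit W.
      At W: no left child.
      At W: go right to H.
        H is a leaf — visit H.
    At Z: go right to X.
      Visit X.
      At X: go left to L.
        Visit L.
        At L: go left to P.
          Visit P.
          At P: go left to U.
            U is a leaf — visit U.
          At P: go right to J.
            J is a leaf — visit J.
        At L: go right to F.
          F is a leaf — visit F.
      At X: no right child.
  At R: no right child.
At S: go right to K.
  Visit K.
  At K: go left to T.
    Visit T.
    At T: go left to N.
      Visit N.
      At N: no left child.
      At N: go right to C.
        Visit C.
        At C: no left child.
        At C: go right to A.
          A is a leaf — visit A.
    At T: no right child.
  At K: no right child.
Full pre-order sequence: S, R, Z, W, H, X, L, P, U, J, F, K, T, N, C, A.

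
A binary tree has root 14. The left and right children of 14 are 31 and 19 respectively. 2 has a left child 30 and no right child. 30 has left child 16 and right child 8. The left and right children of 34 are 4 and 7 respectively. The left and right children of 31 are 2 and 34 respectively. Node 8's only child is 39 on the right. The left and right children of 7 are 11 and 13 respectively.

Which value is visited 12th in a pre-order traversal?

13

Pre-order visits the node, then its left subtree, then its right subtree.
Visit 14.
At 14: go left to 31.
  Visit 31.
  At 31: go left to 2.
    Visit 2.
    At 2: go left to 30.
      Visit 30.
      At 30: go left to 16.
        16 is a leaf — visit 16.
      At 30: go right to 8.
        Visit 8.
        At 8: no left child.
        At 8: go right to 39.
          39 is a leaf — visit 39.
    At 2: no right child.
  At 31: go right to 34.
    Visit 34.
    At 34: go left to 4.
      4 is a leaf — visit 4.
    At 34: go right to 7.
      Visit 7.
      At 7: go left to 11.
        11 is a leaf — visit 11.
      At 7: go right to 13.
        13 is a leaf — visit 13.
At 14: go right to 19.
  19 is a leaf — visit 19.
Full pre-order sequence: 14, 31, 2, 30, 16, 8, 39, 34, 4, 7, 11, 13, 19.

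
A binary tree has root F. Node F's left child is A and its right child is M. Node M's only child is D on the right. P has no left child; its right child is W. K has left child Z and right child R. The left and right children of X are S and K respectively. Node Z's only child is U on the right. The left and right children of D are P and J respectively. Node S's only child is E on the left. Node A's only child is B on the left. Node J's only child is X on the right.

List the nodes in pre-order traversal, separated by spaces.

Pre-order visits the node, then its left subtree, then its right subtree.
Visit F.
At F: go left to A.
  Visit A.
  At A: go left to B.
    B is a leaf — visit B.
  At A: no right child.
At F: go right to M.
  Visit M.
  At M: no left child.
  At M: go right to D.
    Visit D.
    At D: go left to P.
      Visit P.
      At P: no left child.
      At P: go right to W.
        W is a leaf — visit W.
    At D: go right to J.
      Visit J.
      At J: no left child.
      At J: go right to X.
        Visit X.
        At X: go left to S.
          Visit S.
          At S: go left to E.
            E is a leaf — visit E.
          At S: no right child.
        At X: go right to K.
          Visit K.
          At K: go left to Z.
            Visit Z.
            At Z: no left child.
            At Z: go right to U.
              U is a leaf — visit U.
          At K: go right to R.
            R is a leaf — visit R.

F A B M D P W J X S E K Z U R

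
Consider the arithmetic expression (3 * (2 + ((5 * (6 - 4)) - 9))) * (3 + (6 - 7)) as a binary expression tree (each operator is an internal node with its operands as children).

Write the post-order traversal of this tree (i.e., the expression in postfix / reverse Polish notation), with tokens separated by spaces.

Post-order on an expression tree gives postfix notation: for each operator, emit left operand, right operand, then the operator.

3 2 5 6 4 - * 9 - + * 3 6 7 - + *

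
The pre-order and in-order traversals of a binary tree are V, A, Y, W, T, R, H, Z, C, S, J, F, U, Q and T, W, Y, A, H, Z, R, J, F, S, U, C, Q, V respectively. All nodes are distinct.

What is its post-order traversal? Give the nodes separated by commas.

T, W, Y, Z, H, F, J, U, S, Q, C, R, A, V

The first element of pre-order is the root; it splits in-order into left and right subtrees.
Root V: left subtree has 13 nodes {T, W, Y, A, H, Z, R, J, F, S, U, C, Q}, right has 0 { }.
  Root A: left subtree has 3 nodes {T, W, Y}, right has 9 {H, Z, R, J, F, S, U, C, Q}.
    Root Y: left subtree has 2 nodes {T, W}, right has 0 { }.
      Root W: left subtree has 1 node {T}, right has 0 { }.
    Root R: left subtree has 2 nodes {H, Z}, right has 6 {J, F, S, U, C, Q}.
      Root H: left subtree has 0 nodes { }, right has 1 {Z}.
      Root C: left subtree has 4 nodes {J, F, S, U}, right has 1 {Q}.
        Root S: left subtree has 2 nodes {J, F}, right has 1 {U}.
          Root J: left subtree has 0 nodes { }, right has 1 {F}.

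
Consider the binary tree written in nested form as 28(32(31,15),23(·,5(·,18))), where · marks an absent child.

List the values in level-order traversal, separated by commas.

28, 32, 23, 31, 15, 5, 18

Level-order visits nodes level by level from the root, left to right within each level.
Level 0: 28
Level 1: 32, 23
Level 2: 31, 15, 5
Level 3: 18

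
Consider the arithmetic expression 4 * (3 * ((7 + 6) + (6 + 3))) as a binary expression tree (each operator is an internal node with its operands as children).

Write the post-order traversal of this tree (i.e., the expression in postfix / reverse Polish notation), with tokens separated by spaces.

4 3 7 6 + 6 3 + + * *

Post-order on an expression tree gives postfix notation: for each operator, emit left operand, right operand, then the operator.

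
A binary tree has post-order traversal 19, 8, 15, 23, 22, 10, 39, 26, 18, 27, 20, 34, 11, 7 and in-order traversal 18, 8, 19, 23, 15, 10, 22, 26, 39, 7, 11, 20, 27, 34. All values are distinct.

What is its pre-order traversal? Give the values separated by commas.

7, 18, 26, 10, 23, 8, 19, 15, 22, 39, 11, 34, 20, 27

The last element of post-order is the root; it splits in-order into left and right subtrees.
Root 7: left subtree has 9 nodes {18, 8, 19, 23, 15, 10, 22, 26, 39}, right has 4 {11, 20, 27, 34}.
  Root 18: left subtree has 0 nodes { }, right has 8 {8, 19, 23, 15, 10, 22, 26, 39}.
    Root 26: left subtree has 6 nodes {8, 19, 23, 15, 10, 22}, right has 1 {39}.
      Root 10: left subtree has 4 nodes {8, 19, 23, 15}, right has 1 {22}.
        Root 23: left subtree has 2 nodes {8, 19}, right has 1 {15}.
          Root 8: left subtree has 0 nodes { }, right has 1 {19}.
  Root 11: left subtree has 0 nodes { }, right has 3 {20, 27, 34}.
    Root 34: left subtree has 2 nodes {20, 27}, right has 0 { }.
      Root 20: left subtree has 0 nodes { }, right has 1 {27}.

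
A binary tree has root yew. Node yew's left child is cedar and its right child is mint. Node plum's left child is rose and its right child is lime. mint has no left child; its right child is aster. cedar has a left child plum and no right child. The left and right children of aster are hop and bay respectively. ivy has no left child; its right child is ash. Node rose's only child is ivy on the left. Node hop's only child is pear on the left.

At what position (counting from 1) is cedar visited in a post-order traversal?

Post-order visits the left subtree, then the right subtree, then the node.
At yew: go left to cedar.
  At cedar: go left to plum.
    At plum: go left to rose.
      At rose: go left to ivy.
        At ivy: no left child.
        At ivy: go right to ash.
          ash is a leaf — visit ash.
        Visit ivy.
      At rose: no right child.
      Visit rose.
    At plum: go right to lime.
      lime is a leaf — visit lime.
    Visit plum.
  At cedar: no right child.
  Visit cedar.
At yew: go right to mint.
  At mint: no left child.
  At mint: go right to aster.
    At aster: go left to hop.
      At hop: go left to pear.
        pear is a leaf — visit pear.
      At hop: no right child.
      Visit hop.
    At aster: go right to bay.
      bay is a leaf — visit bay.
    Visit aster.
  Visit mint.
Visit yew.
Full post-order sequence: ash, ivy, rose, lime, plum, cedar, pear, hop, bay, aster, mint, yew.

6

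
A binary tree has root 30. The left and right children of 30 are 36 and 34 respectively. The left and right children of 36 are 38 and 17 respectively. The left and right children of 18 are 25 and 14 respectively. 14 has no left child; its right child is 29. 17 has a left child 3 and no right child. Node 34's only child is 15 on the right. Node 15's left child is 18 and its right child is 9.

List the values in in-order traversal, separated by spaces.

In-order visits the left subtree, then the node, then the right subtree.
At 30: go left to 36.
  At 36: go left to 38.
    38 is a leaf — visit 38.
  Visit 36.
  At 36: go right to 17.
    At 17: go left to 3.
      3 is a leaf — visit 3.
    Visit 17.
    At 17: no right child.
Visit 30.
At 30: go right to 34.
  At 34: no left child.
  Visit 34.
  At 34: go right to 15.
    At 15: go left to 18.
      At 18: go left to 25.
        25 is a leaf — visit 25.
      Visit 18.
      At 18: go right to 14.
        At 14: no left child.
        Visit 14.
        At 14: go right to 29.
          29 is a leaf — visit 29.
    Visit 15.
    At 15: go right to 9.
      9 is a leaf — visit 9.

38 36 3 17 30 34 25 18 14 29 15 9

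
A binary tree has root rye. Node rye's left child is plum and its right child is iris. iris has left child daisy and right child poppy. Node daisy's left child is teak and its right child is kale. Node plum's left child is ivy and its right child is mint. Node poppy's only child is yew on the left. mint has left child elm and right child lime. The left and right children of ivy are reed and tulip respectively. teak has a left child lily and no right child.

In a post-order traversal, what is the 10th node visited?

Post-order visits the left subtree, then the right subtree, then the node.
At rye: go left to plum.
  At plum: go left to ivy.
    At ivy: go left to reed.
      reed is a leaf — visit reed.
    At ivy: go right to tulip.
      tulip is a leaf — visit tulip.
    Visit ivy.
  At plum: go right to mint.
    At mint: go left to elm.
      elm is a leaf — visit elm.
    At mint: go right to lime.
      lime is a leaf — visit lime.
    Visit mint.
  Visit plum.
At rye: go right to iris.
  At iris: go left to daisy.
    At daisy: go left to teak.
      At teak: go left to lily.
        lily is a leaf — visit lily.
      At teak: no right child.
      Visit teak.
    At daisy: go right to kale.
      kale is a leaf — visit kale.
    Visit daisy.
  At iris: go right to poppy.
    At poppy: go left to yew.
      yew is a leaf — visit yew.
    At poppy: no right child.
    Visit poppy.
  Visit iris.
Visit rye.
Full post-order sequence: reed, tulip, ivy, elm, lime, mint, plum, lily, teak, kale, daisy, yew, poppy, iris, rye.

kale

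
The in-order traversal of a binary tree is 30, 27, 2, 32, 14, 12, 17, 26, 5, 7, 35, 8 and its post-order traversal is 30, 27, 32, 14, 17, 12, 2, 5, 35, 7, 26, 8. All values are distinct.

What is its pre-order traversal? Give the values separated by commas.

8, 26, 2, 27, 30, 12, 14, 32, 17, 7, 5, 35

The last element of post-order is the root; it splits in-order into left and right subtrees.
Root 8: left subtree has 11 nodes {30, 27, 2, 32, 14, 12, 17, 26, 5, 7, 35}, right has 0 { }.
  Root 26: left subtree has 7 nodes {30, 27, 2, 32, 14, 12, 17}, right has 3 {5, 7, 35}.
    Root 2: left subtree has 2 nodes {30, 27}, right has 4 {32, 14, 12, 17}.
      Root 27: left subtree has 1 node {30}, right has 0 { }.
      Root 12: left subtree has 2 nodes {32, 14}, right has 1 {17}.
        Root 14: left subtree has 1 node {32}, right has 0 { }.
    Root 7: left subtree has 1 node {5}, right has 1 {35}.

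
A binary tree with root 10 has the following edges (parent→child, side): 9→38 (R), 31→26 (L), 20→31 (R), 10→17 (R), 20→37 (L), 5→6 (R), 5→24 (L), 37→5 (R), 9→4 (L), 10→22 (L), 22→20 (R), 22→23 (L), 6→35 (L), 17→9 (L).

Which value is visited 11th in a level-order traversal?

Level-order visits nodes level by level from the root, left to right within each level.
Level 0: 10
Level 1: 22, 17
Level 2: 23, 20, 9
Level 3: 37, 31, 4, 38
Level 4: 5, 26
Level 5: 24, 6
Level 6: 35
Full level-order sequence: 10, 22, 17, 23, 20, 9, 37, 31, 4, 38, 5, 26, 24, 6, 35.

5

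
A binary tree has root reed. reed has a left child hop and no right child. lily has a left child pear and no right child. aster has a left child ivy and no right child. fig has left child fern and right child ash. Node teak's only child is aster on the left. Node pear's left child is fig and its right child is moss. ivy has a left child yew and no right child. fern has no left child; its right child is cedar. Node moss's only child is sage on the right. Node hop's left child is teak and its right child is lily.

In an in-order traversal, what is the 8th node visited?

fig

In-order visits the left subtree, then the node, then the right subtree.
At reed: go left to hop.
  At hop: go left to teak.
    At teak: go left to aster.
      At aster: go left to ivy.
        At ivy: go left to yew.
          yew is a leaf — visit yew.
        Visit ivy.
        At ivy: no right child.
      Visit aster.
      At aster: no right child.
    Visit teak.
    At teak: no right child.
  Visit hop.
  At hop: go right to lily.
    At lily: go left to pear.
      At pear: go left to fig.
        At fig: go left to fern.
          At fern: no left child.
          Visit fern.
          At fern: go right to cedar.
            cedar is a leaf — visit cedar.
        Visit fig.
        At fig: go right to ash.
          ash is a leaf — visit ash.
      Visit pear.
      At pear: go right to moss.
        At moss: no left child.
        Visit moss.
        At moss: go right to sage.
          sage is a leaf — visit sage.
    Visit lily.
    At lily: no right child.
Visit reed.
At reed: no right child.
Full in-order sequence: yew, ivy, aster, teak, hop, fern, cedar, fig, ash, pear, moss, sage, lily, reed.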